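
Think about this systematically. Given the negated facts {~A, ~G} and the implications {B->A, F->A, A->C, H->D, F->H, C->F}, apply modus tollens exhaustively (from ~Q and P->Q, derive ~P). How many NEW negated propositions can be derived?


Initial negated facts: {~A, ~G}
Apply modus tollens to closure:
  ~A and B->A  =>  ~B
  ~A and F->A  =>  ~F
  ~F and C->F  =>  ~C
Final negated: {~A, ~B, ~C, ~F, ~G}
New negations: {~B, ~C, ~F}
Count = 3

3


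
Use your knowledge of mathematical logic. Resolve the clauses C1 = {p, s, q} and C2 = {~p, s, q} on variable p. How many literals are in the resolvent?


Remove p from C1 and ~p from C2.
C1 remainder: {s, q}
C2 remainder: {s, q}
Union (resolvent): {q, s}
Resolvent has 2 literal(s).

2


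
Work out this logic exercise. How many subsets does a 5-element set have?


The power set of a set with n elements has 2^n elements.
|P(S)| = 2^5 = 32

32


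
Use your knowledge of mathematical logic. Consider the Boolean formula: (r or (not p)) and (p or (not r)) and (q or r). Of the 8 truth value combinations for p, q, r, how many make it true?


Evaluate all 8 assignments for p, q, r:
p=0, q=0, r=0: 0
p=0, q=0, r=1: 0
p=0, q=1, r=0: 1
p=0, q=1, r=1: 0
p=1, q=0, r=0: 0
p=1, q=0, r=1: 1
p=1, q=1, r=0: 0
p=1, q=1, r=1: 1
Satisfying count = 3

3


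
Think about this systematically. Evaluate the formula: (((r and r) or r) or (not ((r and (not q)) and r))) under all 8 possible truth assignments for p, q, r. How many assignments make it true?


Check all 8 assignments:
p=0, q=0, r=0: 1
p=0, q=0, r=1: 1
p=0, q=1, r=0: 1
p=0, q=1, r=1: 1
p=1, q=0, r=0: 1
p=1, q=0, r=1: 1
p=1, q=1, r=0: 1
p=1, q=1, r=1: 1
Count of True = 8

8


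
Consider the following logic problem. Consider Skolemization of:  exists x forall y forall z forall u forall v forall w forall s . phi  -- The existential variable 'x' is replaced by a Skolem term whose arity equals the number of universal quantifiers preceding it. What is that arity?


Quantifier prefix: exists x forall y forall z forall u forall v forall w forall s
'x' is existentially quantified at position 1.
No universal quantifiers precede it.
Skolem function arity = 0 (a Skolem constant)

0


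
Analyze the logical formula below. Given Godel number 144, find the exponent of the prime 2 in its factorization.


Factorize 144 by dividing by 2 repeatedly.
Division steps: 2 divides 144 exactly 4 time(s).
Exponent of 2 = 4

4


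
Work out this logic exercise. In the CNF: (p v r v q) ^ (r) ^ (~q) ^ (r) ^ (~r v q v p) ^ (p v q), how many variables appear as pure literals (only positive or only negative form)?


Check each variable for pure literal status:
p: pure positive
q: mixed (not pure)
r: mixed (not pure)
Pure literal count = 1

1


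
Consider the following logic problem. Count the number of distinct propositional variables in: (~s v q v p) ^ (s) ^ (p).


Identify each variable that appears in the formula.
Variables found: p, q, s
Count = 3

3


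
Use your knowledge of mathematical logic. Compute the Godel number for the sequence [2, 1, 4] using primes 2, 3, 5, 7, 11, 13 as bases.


Encode each element as an exponent of the corresponding prime:
  2^2 = 4
  3^1 = 3
  5^4 = 625
Product = 4 * 3 * 625 = 7500

7500


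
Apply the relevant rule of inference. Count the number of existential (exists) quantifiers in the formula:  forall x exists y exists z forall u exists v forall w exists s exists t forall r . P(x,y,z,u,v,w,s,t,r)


Quantifier prefix: forall x exists y exists z forall u exists v forall w exists s exists t forall r
Mark each quantifier type:
  U E E U E U E E U
Universal count = 4, Existential count = 5
Asked for existential (exists) quantifiers: 5

5


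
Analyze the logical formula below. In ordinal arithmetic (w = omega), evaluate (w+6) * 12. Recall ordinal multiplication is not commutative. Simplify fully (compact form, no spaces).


Compute (w+6) * 12.
Ordinal * is associative and left-distributive over +, but NOT commutative; for finite n>1, n*w = w but w*n stays w*n.
(w+6) * 12 = (w+6) repeated 12 times. Each intermediate +6 is absorbed by the following w; only the last survives: w*12+6.
Result = w*12+6

w*12+6


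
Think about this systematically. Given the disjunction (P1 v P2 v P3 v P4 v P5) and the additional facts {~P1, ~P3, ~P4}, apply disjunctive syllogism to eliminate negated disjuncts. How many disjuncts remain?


Original disjuncts (5): P1, P2, P3, P4, P5
Negated (eliminate): ~P1, ~P3, ~P4
Remaining disjuncts: P2, P5
Count = 5 - 3 = 2

2


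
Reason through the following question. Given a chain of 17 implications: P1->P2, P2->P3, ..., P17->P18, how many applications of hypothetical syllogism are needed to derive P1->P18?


With 17 implications in a chain connecting 18 propositions:
P1->P2, P2->P3, ..., P17->P18
Steps needed = (number of implications) - 1 = 17 - 1 = 16

16


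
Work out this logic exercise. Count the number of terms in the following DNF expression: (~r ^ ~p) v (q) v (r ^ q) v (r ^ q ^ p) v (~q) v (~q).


A DNF formula is a disjunction of terms (conjunctions).
Terms are separated by v.
Counting the disjuncts: 6 terms.

6


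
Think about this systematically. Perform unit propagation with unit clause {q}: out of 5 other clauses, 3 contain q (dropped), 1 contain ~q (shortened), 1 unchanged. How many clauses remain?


Satisfied (removed): 3
Shortened (remain): 1
Unchanged (remain): 1
Remaining = 1 + 1 = 2

2


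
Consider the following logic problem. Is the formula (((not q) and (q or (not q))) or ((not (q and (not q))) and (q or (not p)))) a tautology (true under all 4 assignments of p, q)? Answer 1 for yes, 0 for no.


Check all 4 assignments:
p=0, q=0: 1
p=0, q=1: 1
p=1, q=0: 1
p=1, q=1: 1
Satisfying count = 4/4.
Tautology iff count = 4: yes.

1


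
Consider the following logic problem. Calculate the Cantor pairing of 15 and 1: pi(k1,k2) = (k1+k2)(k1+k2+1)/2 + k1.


k1 + k2 = 16
(k1+k2)(k1+k2+1)/2 = 16 * 17 / 2 = 136
pi = 136 + 15 = 151

151


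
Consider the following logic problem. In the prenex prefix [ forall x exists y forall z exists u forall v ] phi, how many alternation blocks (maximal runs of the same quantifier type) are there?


Quantifier-type sequence: A E A E A  (A=forall, E=exists)
Group into maximal same-type runs:
  Ax1 | Ex1 | Ax1 | Ex1 | Ax1
Number of blocks = 5

5


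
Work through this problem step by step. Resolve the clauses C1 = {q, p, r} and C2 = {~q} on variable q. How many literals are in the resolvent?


Remove q from C1 and ~q from C2.
C1 remainder: {p, r}
C2 remainder: {}
Union (resolvent): {p, r}
Resolvent has 2 literal(s).

2


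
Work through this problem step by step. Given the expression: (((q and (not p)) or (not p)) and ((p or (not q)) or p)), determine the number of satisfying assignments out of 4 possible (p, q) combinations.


Check all 4 assignments:
p=0, q=0: 1
p=0, q=1: 0
p=1, q=0: 0
p=1, q=1: 0
Count of True = 1

1


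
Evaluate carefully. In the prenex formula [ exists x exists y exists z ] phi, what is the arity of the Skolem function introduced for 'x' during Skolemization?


Quantifier prefix: exists x exists y exists z
'x' is existentially quantified at position 1.
No universal quantifiers precede it.
Skolem function arity = 0 (a Skolem constant)

0


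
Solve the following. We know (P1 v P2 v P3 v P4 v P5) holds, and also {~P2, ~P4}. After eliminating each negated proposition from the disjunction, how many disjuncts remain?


Original disjuncts (5): P1, P2, P3, P4, P5
Negated (eliminate): ~P2, ~P4
Remaining disjuncts: P1, P3, P5
Count = 5 - 2 = 3

3


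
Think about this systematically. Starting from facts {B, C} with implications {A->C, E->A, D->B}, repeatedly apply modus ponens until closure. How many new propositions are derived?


Initial facts: {B, C}
Apply modus ponens to closure:
  (no implication fires)
Final known: {B, C}
New propositions: {(none)}
Count = 0

0


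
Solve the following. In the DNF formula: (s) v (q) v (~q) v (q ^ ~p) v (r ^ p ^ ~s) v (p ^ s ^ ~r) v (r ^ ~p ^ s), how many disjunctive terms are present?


A DNF formula is a disjunction of terms (conjunctions).
Terms are separated by v.
Counting the disjuncts: 7 terms.

7


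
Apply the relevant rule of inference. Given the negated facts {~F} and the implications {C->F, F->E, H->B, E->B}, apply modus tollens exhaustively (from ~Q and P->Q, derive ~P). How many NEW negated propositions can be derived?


Initial negated facts: {~F}
Apply modus tollens to closure:
  ~F and C->F  =>  ~C
Final negated: {~C, ~F}
New negations: {~C}
Count = 1

1


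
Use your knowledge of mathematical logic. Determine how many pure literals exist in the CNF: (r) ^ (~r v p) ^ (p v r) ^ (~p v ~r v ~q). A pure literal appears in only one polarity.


Check each variable for pure literal status:
p: mixed (not pure)
q: pure negative
r: mixed (not pure)
Pure literal count = 1

1


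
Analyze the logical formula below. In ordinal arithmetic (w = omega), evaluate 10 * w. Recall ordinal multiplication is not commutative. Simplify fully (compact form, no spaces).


Compute 10 * w.
Ordinal * is associative and left-distributive over +, but NOT commutative; for finite n>1, n*w = w but w*n stays w*n.
For finite n>0, n * w = sup{n*k : k<w} = w. So 10 * w = w.
Result = w

w


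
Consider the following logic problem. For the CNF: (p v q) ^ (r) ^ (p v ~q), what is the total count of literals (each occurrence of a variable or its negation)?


Counting literals in each clause:
Clause 1: 2 literal(s)
Clause 2: 1 literal(s)
Clause 3: 2 literal(s)
Total = 5

5


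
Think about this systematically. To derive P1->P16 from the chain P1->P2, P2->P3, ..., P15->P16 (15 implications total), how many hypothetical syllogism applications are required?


With 15 implications in a chain connecting 16 propositions:
P1->P2, P2->P3, ..., P15->P16
Steps needed = (number of implications) - 1 = 15 - 1 = 14

14


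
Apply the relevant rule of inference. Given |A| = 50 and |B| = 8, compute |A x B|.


The Cartesian product A x B contains all ordered pairs (a, b).
|A x B| = |A| * |B| = 50 * 8 = 400

400


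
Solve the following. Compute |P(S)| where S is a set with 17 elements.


The power set of a set with n elements has 2^n elements.
|P(S)| = 2^17 = 131072

131072


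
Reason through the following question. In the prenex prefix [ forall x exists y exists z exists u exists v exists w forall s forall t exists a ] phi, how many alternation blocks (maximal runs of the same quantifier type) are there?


Quantifier-type sequence: A E E E E E A A E  (A=forall, E=exists)
Group into maximal same-type runs:
  Ax1 | Ex5 | Ax2 | Ex1
Number of blocks = 4

4


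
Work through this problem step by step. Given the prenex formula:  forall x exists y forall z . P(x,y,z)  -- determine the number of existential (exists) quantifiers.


Quantifier prefix: forall x exists y forall z
Mark each quantifier type:
  U E U
Universal count = 2, Existential count = 1
Asked for existential (exists) quantifiers: 1

1


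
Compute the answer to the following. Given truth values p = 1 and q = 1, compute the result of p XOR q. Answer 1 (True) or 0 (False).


p = 1, q = 1
Operation: p XOR q
Evaluate: 1 XOR 1 = 0

0


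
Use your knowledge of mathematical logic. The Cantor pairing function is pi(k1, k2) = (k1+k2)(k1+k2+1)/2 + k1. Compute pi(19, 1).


k1 + k2 = 20
(k1+k2)(k1+k2+1)/2 = 20 * 21 / 2 = 210
pi = 210 + 19 = 229

229


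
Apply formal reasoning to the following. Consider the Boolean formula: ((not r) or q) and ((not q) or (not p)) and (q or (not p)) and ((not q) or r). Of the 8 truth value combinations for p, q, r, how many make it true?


Evaluate all 8 assignments for p, q, r:
p=0, q=0, r=0: 1
p=0, q=0, r=1: 0
p=0, q=1, r=0: 0
p=0, q=1, r=1: 1
p=1, q=0, r=0: 0
p=1, q=0, r=1: 0
p=1, q=1, r=0: 0
p=1, q=1, r=1: 0
Satisfying count = 2

2


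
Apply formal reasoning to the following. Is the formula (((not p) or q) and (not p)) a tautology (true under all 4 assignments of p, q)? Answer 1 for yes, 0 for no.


Check all 4 assignments:
p=0, q=0: 1
p=0, q=1: 1
p=1, q=0: 0
p=1, q=1: 0
Satisfying count = 2/4.
Tautology iff count = 4: no.

0


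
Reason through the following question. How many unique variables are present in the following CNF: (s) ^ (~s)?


Identify each variable that appears in the formula.
Variables found: s
Count = 1

1


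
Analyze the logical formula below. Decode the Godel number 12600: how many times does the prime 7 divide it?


Factorize 12600 by dividing by 7 repeatedly.
Division steps: 7 divides 12600 exactly 1 time(s).
Exponent of 7 = 1

1


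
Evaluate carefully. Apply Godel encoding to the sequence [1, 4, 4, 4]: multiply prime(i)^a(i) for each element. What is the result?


Encode each element as an exponent of the corresponding prime:
  2^1 = 2
  3^4 = 81
  5^4 = 625
  7^4 = 2401
Product = 2 * 81 * 625 * 2401 = 243101250

243101250


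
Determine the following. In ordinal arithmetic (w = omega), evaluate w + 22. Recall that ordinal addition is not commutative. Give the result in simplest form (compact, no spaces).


Compute w + 22.
Ordinal + is associative but NOT commutative; for finite n>0, n + w = w but w + n stays w+n.
w + 22 is already in normal form (a successor ordinal beyond w).
Result = w+22

w+22


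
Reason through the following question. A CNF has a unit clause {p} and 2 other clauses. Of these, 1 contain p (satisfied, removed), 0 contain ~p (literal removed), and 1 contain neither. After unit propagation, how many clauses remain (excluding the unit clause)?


Satisfied (removed): 1
Shortened (remain): 0
Unchanged (remain): 1
Remaining = 0 + 1 = 1

1


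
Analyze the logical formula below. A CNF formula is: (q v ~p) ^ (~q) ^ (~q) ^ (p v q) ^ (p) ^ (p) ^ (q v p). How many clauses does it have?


A CNF formula is a conjunction of clauses.
Clauses are separated by ^.
Counting the conjuncts: 7 clauses.

7


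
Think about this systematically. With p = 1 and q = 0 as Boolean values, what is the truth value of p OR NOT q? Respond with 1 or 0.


p = 1, q = 0
Operation: p OR NOT q
Evaluate: 1 OR NOT 0 = 1

1


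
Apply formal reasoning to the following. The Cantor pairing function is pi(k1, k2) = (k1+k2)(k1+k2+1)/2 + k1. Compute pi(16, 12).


k1 + k2 = 28
(k1+k2)(k1+k2+1)/2 = 28 * 29 / 2 = 406
pi = 406 + 16 = 422

422


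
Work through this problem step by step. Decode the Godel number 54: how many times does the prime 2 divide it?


Factorize 54 by dividing by 2 repeatedly.
Division steps: 2 divides 54 exactly 1 time(s).
Exponent of 2 = 1

1


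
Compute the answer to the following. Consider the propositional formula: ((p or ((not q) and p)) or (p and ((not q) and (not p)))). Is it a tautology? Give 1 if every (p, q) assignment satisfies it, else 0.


Check all 4 assignments:
p=0, q=0: 0
p=0, q=1: 0
p=1, q=0: 1
p=1, q=1: 1
Satisfying count = 2/4.
Tautology iff count = 4: no.

0


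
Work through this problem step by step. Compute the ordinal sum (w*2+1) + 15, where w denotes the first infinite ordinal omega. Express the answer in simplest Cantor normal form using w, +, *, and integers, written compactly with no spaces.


Compute (w*2+1) + 15.
Ordinal + is associative but NOT commutative; for finite n>0, n + w = w but w + n stays w+n.
By associativity: (w*2+1) + 15 = w*2 + (1+15) = w*2+16.
Result = w*2+16

w*2+16


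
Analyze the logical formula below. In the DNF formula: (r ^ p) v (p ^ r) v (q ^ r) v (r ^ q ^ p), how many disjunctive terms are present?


A DNF formula is a disjunction of terms (conjunctions).
Terms are separated by v.
Counting the disjuncts: 4 terms.

4


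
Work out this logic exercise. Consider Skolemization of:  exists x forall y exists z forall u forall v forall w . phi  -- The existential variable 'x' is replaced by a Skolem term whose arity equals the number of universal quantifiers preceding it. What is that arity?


Quantifier prefix: exists x forall y exists z forall u forall v forall w
'x' is existentially quantified at position 1.
No universal quantifiers precede it.
Skolem function arity = 0 (a Skolem constant)

0


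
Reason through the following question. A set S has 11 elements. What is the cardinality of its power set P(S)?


The power set of a set with n elements has 2^n elements.
|P(S)| = 2^11 = 2048

2048


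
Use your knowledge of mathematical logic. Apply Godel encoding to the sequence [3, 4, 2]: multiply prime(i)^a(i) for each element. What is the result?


Encode each element as an exponent of the corresponding prime:
  2^3 = 8
  3^4 = 81
  5^2 = 25
Product = 8 * 81 * 25 = 16200

16200


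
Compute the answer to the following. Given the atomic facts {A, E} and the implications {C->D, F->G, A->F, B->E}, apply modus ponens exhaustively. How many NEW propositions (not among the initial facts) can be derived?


Initial facts: {A, E}
Apply modus ponens to closure:
  A and A->F  =>  F
  F and F->G  =>  G
Final known: {A, E, F, G}
New propositions: {F, G}
Count = 2

2


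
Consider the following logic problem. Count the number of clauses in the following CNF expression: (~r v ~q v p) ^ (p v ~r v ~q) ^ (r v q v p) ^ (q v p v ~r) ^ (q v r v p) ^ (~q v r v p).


A CNF formula is a conjunction of clauses.
Clauses are separated by ^.
Counting the conjuncts: 6 clauses.

6


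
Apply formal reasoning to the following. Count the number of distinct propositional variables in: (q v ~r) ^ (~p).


Identify each variable that appears in the formula.
Variables found: p, q, r
Count = 3

3


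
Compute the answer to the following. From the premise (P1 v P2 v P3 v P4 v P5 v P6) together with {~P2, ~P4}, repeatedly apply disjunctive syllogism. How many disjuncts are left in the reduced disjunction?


Original disjuncts (6): P1, P2, P3, P4, P5, P6
Negated (eliminate): ~P2, ~P4
Remaining disjuncts: P1, P3, P5, P6
Count = 6 - 2 = 4

4


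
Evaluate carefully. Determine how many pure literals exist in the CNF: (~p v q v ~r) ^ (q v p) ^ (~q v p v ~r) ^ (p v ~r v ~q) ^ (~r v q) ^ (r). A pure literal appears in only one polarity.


Check each variable for pure literal status:
p: mixed (not pure)
q: mixed (not pure)
r: mixed (not pure)
Pure literal count = 0

0


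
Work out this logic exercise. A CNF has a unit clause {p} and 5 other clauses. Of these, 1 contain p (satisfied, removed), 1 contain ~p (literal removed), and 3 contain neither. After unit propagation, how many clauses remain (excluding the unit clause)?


Satisfied (removed): 1
Shortened (remain): 1
Unchanged (remain): 3
Remaining = 1 + 3 = 4

4


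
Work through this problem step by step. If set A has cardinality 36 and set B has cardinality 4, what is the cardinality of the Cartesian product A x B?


The Cartesian product A x B contains all ordered pairs (a, b).
|A x B| = |A| * |B| = 36 * 4 = 144

144


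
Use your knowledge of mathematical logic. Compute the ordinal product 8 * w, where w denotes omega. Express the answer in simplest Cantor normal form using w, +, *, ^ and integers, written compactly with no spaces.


Compute 8 * w.
Ordinal * is associative and left-distributive over +, but NOT commutative; for finite n>1, n*w = w but w*n stays w*n.
For finite n>0, n * w = sup{n*k : k<w} = w. So 8 * w = w.
Result = w

w


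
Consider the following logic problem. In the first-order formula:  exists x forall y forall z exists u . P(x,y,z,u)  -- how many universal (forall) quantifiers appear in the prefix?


Quantifier prefix: exists x forall y forall z exists u
Mark each quantifier type:
  E U U E
Universal count = 2, Existential count = 2
Asked for universal (forall) quantifiers: 2

2


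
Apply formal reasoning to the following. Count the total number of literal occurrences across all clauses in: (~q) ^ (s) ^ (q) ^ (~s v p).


Counting literals in each clause:
Clause 1: 1 literal(s)
Clause 2: 1 literal(s)
Clause 3: 1 literal(s)
Clause 4: 2 literal(s)
Total = 5

5


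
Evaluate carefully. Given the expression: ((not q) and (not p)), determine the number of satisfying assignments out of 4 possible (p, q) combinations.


Check all 4 assignments:
p=0, q=0: 1
p=0, q=1: 0
p=1, q=0: 0
p=1, q=1: 0
Count of True = 1

1


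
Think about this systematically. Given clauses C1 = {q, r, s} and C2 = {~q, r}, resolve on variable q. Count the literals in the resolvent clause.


Remove q from C1 and ~q from C2.
C1 remainder: {r, s}
C2 remainder: {r}
Union (resolvent): {r, s}
Resolvent has 2 literal(s).

2


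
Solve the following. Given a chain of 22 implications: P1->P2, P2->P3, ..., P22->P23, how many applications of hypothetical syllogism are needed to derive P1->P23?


With 22 implications in a chain connecting 23 propositions:
P1->P2, P2->P3, ..., P22->P23
Steps needed = (number of implications) - 1 = 22 - 1 = 21

21


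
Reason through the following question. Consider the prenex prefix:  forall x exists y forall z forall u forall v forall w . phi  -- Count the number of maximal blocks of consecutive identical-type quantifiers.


Quantifier-type sequence: A E A A A A  (A=forall, E=exists)
Group into maximal same-type runs:
  Ax1 | Ex1 | Ax4
Number of blocks = 3

3


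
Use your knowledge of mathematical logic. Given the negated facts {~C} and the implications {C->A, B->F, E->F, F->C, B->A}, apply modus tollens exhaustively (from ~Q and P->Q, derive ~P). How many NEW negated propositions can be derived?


Initial negated facts: {~C}
Apply modus tollens to closure:
  ~C and F->C  =>  ~F
  ~F and B->F  =>  ~B
  ~F and E->F  =>  ~E
Final negated: {~B, ~C, ~E, ~F}
New negations: {~B, ~E, ~F}
Count = 3

3


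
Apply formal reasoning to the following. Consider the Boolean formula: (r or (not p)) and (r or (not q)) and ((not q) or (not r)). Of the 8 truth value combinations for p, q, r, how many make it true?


Evaluate all 8 assignments for p, q, r:
p=0, q=0, r=0: 1
p=0, q=0, r=1: 1
p=0, q=1, r=0: 0
p=0, q=1, r=1: 0
p=1, q=0, r=0: 0
p=1, q=0, r=1: 1
p=1, q=1, r=0: 0
p=1, q=1, r=1: 0
Satisfying count = 3

3


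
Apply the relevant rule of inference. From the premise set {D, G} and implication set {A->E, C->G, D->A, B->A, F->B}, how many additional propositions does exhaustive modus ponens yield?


Initial facts: {D, G}
Apply modus ponens to closure:
  D and D->A  =>  A
  A and A->E  =>  E
Final known: {A, D, E, G}
New propositions: {A, E}
Count = 2

2


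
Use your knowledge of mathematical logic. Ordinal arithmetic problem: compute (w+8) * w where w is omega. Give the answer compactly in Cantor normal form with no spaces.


Compute (w+8) * w.
Ordinal * is associative and left-distributive over +, but NOT commutative; for finite n>1, n*w = w but w*n stays w*n.
(w+8) * w = sup{(w+8)*k : k<w} = sup{w*k+8} = w^2 (the +8 tail is absorbed in the limit).
Result = w^2

w^2


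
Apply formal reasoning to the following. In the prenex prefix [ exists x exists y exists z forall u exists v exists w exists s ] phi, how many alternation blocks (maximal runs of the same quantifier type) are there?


Quantifier-type sequence: E E E A E E E  (A=forall, E=exists)
Group into maximal same-type runs:
  Ex3 | Ax1 | Ex3
Number of blocks = 3

3


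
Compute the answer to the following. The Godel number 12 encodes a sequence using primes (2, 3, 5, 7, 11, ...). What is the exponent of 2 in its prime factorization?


Factorize 12 by dividing by 2 repeatedly.
Division steps: 2 divides 12 exactly 2 time(s).
Exponent of 2 = 2

2


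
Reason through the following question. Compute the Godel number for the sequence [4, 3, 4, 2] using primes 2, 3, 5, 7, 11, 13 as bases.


Encode each element as an exponent of the corresponding prime:
  2^4 = 16
  3^3 = 27
  5^4 = 625
  7^2 = 49
Product = 16 * 27 * 625 * 49 = 13230000

13230000


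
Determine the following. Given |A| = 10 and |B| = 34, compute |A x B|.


The Cartesian product A x B contains all ordered pairs (a, b).
|A x B| = |A| * |B| = 10 * 34 = 340

340


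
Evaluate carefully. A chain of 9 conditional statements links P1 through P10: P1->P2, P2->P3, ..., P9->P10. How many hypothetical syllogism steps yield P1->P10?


With 9 implications in a chain connecting 10 propositions:
P1->P2, P2->P3, ..., P9->P10
Steps needed = (number of implications) - 1 = 9 - 1 = 8

8


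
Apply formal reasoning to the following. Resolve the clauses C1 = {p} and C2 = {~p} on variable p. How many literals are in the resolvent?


Remove p from C1 and ~p from C2.
C1 remainder: {}
C2 remainder: {}
Union (resolvent): {} (empty clause)
Resolvent has 0 literal(s).

0


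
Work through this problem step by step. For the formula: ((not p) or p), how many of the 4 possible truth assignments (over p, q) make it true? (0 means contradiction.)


Check all 4 assignments:
p=0, q=0: 1
p=0, q=1: 1
p=1, q=0: 1
p=1, q=1: 1
Count of True = 4

4


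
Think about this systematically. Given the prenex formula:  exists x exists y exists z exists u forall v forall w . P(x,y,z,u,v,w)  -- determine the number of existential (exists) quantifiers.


Quantifier prefix: exists x exists y exists z exists u forall v forall w
Mark each quantifier type:
  E E E E U U
Universal count = 2, Existential count = 4
Asked for existential (exists) quantifiers: 4

4


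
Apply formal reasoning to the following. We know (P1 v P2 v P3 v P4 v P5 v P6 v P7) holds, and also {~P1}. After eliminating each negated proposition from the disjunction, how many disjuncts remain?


Original disjuncts (7): P1, P2, P3, P4, P5, P6, P7
Negated (eliminate): ~P1
Remaining disjuncts: P2, P3, P4, P5, P6, P7
Count = 7 - 1 = 6

6


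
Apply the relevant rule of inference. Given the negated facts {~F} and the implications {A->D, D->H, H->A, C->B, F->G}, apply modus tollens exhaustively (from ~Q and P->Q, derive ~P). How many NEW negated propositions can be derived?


Initial negated facts: {~F}
Apply modus tollens to closure:
  (no implication fires)
Final negated: {~F}
New negations: {(none)}
Count = 0

0


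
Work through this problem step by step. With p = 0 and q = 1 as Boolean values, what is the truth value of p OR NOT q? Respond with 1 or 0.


p = 0, q = 1
Operation: p OR NOT q
Evaluate: 0 OR NOT 1 = 0

0


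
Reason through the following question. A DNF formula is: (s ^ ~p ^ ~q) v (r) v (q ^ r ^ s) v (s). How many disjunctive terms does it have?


A DNF formula is a disjunction of terms (conjunctions).
Terms are separated by v.
Counting the disjuncts: 4 terms.

4


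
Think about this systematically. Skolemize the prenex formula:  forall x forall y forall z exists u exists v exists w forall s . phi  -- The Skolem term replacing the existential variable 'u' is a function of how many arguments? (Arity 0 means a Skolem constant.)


Quantifier prefix: forall x forall y forall z exists u exists v exists w forall s
'u' is existentially quantified at position 4.
Universal variables preceding it: x, y, z
Skolem function arity = 3

3


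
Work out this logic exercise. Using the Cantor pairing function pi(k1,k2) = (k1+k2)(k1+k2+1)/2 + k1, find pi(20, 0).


k1 + k2 = 20
(k1+k2)(k1+k2+1)/2 = 20 * 21 / 2 = 210
pi = 210 + 20 = 230

230


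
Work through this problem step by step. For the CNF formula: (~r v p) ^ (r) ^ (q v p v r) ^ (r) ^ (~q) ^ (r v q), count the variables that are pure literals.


Check each variable for pure literal status:
p: pure positive
q: mixed (not pure)
r: mixed (not pure)
Pure literal count = 1

1


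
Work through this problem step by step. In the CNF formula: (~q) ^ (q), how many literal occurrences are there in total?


Counting literals in each clause:
Clause 1: 1 literal(s)
Clause 2: 1 literal(s)
Total = 2

2


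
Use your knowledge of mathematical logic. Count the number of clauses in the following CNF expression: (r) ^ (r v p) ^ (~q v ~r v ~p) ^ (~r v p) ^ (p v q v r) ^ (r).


A CNF formula is a conjunction of clauses.
Clauses are separated by ^.
Counting the conjuncts: 6 clauses.

6


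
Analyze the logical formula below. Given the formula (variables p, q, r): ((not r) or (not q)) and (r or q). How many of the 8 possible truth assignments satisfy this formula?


Evaluate all 8 assignments for p, q, r:
p=0, q=0, r=0: 0
p=0, q=0, r=1: 1
p=0, q=1, r=0: 1
p=0, q=1, r=1: 0
p=1, q=0, r=0: 0
p=1, q=0, r=1: 1
p=1, q=1, r=0: 1
p=1, q=1, r=1: 0
Satisfying count = 4

4


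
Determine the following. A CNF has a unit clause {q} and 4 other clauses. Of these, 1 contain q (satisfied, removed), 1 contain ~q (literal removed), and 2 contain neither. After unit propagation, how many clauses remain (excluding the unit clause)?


Satisfied (removed): 1
Shortened (remain): 1
Unchanged (remain): 2
Remaining = 1 + 2 = 3

3


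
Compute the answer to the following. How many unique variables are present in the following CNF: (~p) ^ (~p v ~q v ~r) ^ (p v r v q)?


Identify each variable that appears in the formula.
Variables found: p, q, r
Count = 3

3


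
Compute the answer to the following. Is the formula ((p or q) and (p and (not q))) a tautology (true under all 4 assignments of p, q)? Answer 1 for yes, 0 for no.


Check all 4 assignments:
p=0, q=0: 0
p=0, q=1: 0
p=1, q=0: 1
p=1, q=1: 0
Satisfying count = 1/4.
Tautology iff count = 4: no.

0


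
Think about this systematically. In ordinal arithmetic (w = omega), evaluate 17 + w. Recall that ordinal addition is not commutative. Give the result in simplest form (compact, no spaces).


Compute 17 + w.
Ordinal + is associative but NOT commutative; for finite n>0, n + w = w but w + n stays w+n.
Any finite left addend is absorbed by w on the right: 17 + w = w.
Result = w

w


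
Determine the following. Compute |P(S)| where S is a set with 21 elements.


The power set of a set with n elements has 2^n elements.
|P(S)| = 2^21 = 2097152

2097152


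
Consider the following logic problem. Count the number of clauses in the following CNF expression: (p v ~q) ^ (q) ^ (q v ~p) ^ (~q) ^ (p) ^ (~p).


A CNF formula is a conjunction of clauses.
Clauses are separated by ^.
Counting the conjuncts: 6 clauses.

6


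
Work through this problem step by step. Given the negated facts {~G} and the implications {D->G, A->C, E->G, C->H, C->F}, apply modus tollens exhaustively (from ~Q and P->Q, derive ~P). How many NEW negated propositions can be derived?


Initial negated facts: {~G}
Apply modus tollens to closure:
  ~G and D->G  =>  ~D
  ~G and E->G  =>  ~E
Final negated: {~D, ~E, ~G}
New negations: {~D, ~E}
Count = 2

2


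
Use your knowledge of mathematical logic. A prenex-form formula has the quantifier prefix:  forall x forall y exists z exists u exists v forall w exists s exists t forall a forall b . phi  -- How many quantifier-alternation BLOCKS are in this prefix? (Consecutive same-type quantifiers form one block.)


Quantifier-type sequence: A A E E E A E E A A  (A=forall, E=exists)
Group into maximal same-type runs:
  Ax2 | Ex3 | Ax1 | Ex2 | Ax2
Number of blocks = 5

5


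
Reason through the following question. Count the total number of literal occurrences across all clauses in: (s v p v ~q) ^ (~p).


Counting literals in each clause:
Clause 1: 3 literal(s)
Clause 2: 1 literal(s)
Total = 4

4


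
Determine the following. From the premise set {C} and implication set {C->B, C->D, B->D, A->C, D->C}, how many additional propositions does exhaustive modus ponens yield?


Initial facts: {C}
Apply modus ponens to closure:
  C and C->B  =>  B
  C and C->D  =>  D
Final known: {B, C, D}
New propositions: {B, D}
Count = 2

2


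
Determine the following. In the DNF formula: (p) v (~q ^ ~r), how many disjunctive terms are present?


A DNF formula is a disjunction of terms (conjunctions).
Terms are separated by v.
Counting the disjuncts: 2 terms.

2


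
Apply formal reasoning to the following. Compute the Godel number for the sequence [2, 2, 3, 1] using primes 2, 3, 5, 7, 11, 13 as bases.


Encode each element as an exponent of the corresponding prime:
  2^2 = 4
  3^2 = 9
  5^3 = 125
  7^1 = 7
Product = 4 * 9 * 125 * 7 = 31500

31500


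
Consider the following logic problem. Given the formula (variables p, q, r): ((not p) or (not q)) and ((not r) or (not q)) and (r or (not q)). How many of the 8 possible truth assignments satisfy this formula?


Evaluate all 8 assignments for p, q, r:
p=0, q=0, r=0: 1
p=0, q=0, r=1: 1
p=0, q=1, r=0: 0
p=0, q=1, r=1: 0
p=1, q=0, r=0: 1
p=1, q=0, r=1: 1
p=1, q=1, r=0: 0
p=1, q=1, r=1: 0
Satisfying count = 4

4


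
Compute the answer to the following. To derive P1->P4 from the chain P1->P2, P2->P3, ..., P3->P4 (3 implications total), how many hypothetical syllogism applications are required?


With 3 implications in a chain connecting 4 propositions:
P1->P2, P2->P3, ..., P3->P4
Steps needed = (number of implications) - 1 = 3 - 1 = 2

2


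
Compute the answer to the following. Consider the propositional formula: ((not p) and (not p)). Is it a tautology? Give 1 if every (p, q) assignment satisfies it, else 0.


Check all 4 assignments:
p=0, q=0: 1
p=0, q=1: 1
p=1, q=0: 0
p=1, q=1: 0
Satisfying count = 2/4.
Tautology iff count = 4: no.

0


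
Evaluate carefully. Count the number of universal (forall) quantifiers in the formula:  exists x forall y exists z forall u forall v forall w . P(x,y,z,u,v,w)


Quantifier prefix: exists x forall y exists z forall u forall v forall w
Mark each quantifier type:
  E U E U U U
Universal count = 4, Existential count = 2
Asked for universal (forall) quantifiers: 4

4


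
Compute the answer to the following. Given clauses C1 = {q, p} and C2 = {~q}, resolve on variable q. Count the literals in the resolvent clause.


Remove q from C1 and ~q from C2.
C1 remainder: {p}
C2 remainder: {}
Union (resolvent): {p}
Resolvent has 1 literal(s).

1


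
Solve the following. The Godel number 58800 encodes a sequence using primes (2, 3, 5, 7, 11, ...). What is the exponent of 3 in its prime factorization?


Factorize 58800 by dividing by 3 repeatedly.
Division steps: 3 divides 58800 exactly 1 time(s).
Exponent of 3 = 1

1


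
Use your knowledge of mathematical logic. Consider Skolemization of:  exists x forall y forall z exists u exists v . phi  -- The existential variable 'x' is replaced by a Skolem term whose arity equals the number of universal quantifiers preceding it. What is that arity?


Quantifier prefix: exists x forall y forall z exists u exists v
'x' is existentially quantified at position 1.
No universal quantifiers precede it.
Skolem function arity = 0 (a Skolem constant)

0


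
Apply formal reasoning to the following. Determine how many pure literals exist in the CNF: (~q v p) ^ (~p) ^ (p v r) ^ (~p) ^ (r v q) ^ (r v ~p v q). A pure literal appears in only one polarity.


Check each variable for pure literal status:
p: mixed (not pure)
q: mixed (not pure)
r: pure positive
Pure literal count = 1

1


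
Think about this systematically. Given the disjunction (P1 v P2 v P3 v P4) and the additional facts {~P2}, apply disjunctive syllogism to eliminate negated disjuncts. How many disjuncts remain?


Original disjuncts (4): P1, P2, P3, P4
Negated (eliminate): ~P2
Remaining disjuncts: P1, P3, P4
Count = 4 - 1 = 3

3


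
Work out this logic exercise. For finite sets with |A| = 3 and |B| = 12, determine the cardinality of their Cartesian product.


The Cartesian product A x B contains all ordered pairs (a, b).
|A x B| = |A| * |B| = 3 * 12 = 36

36


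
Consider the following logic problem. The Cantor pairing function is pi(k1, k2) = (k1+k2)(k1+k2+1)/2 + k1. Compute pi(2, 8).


k1 + k2 = 10
(k1+k2)(k1+k2+1)/2 = 10 * 11 / 2 = 55
pi = 55 + 2 = 57

57


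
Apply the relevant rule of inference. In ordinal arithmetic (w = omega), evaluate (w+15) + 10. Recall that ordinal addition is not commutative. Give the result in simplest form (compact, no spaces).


Compute (w+15) + 10.
Ordinal + is associative but NOT commutative; for finite n>0, n + w = w but w + n stays w+n.
By associativity: (w+15) + 10 = w + (15+10) = w+25.
Result = w+25

w+25


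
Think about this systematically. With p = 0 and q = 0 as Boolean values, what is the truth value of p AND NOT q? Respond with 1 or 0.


p = 0, q = 0
Operation: p AND NOT q
Evaluate: 0 AND NOT 0 = 0

0


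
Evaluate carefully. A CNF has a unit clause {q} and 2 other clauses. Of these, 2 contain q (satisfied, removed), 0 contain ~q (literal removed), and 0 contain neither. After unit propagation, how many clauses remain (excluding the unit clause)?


Satisfied (removed): 2
Shortened (remain): 0
Unchanged (remain): 0
Remaining = 0 + 0 = 0

0


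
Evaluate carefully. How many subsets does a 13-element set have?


The power set of a set with n elements has 2^n elements.
|P(S)| = 2^13 = 8192

8192


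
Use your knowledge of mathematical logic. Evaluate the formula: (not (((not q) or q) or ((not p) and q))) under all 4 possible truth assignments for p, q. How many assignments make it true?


Check all 4 assignments:
p=0, q=0: 0
p=0, q=1: 0
p=1, q=0: 0
p=1, q=1: 0
Count of True = 0

0


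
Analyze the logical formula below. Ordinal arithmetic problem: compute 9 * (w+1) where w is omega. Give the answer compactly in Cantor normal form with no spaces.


Compute 9 * (w+1).
Ordinal * is associative and left-distributive over +, but NOT commutative; for finite n>1, n*w = w but w*n stays w*n.
By left-distributivity: 9 * (w+1) = 9*w + 9*1 = w + 9 = w+9.
Result = w+9

w+9


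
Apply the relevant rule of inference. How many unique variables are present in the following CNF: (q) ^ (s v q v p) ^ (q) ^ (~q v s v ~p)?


Identify each variable that appears in the formula.
Variables found: p, q, s
Count = 3

3


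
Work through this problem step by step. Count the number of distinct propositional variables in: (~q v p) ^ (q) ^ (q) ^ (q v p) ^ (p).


Identify each variable that appears in the formula.
Variables found: p, q
Count = 2

2


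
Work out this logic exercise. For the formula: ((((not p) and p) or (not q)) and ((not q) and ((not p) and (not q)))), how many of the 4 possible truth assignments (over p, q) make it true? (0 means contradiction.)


Check all 4 assignments:
p=0, q=0: 1
p=0, q=1: 0
p=1, q=0: 0
p=1, q=1: 0
Count of True = 1

1


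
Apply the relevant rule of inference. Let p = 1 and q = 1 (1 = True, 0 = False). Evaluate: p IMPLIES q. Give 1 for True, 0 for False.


p = 1, q = 1
Operation: p IMPLIES q
Evaluate: 1 IMPLIES 1 = 1

1


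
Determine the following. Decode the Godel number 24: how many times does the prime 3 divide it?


Factorize 24 by dividing by 3 repeatedly.
Division steps: 3 divides 24 exactly 1 time(s).
Exponent of 3 = 1

1


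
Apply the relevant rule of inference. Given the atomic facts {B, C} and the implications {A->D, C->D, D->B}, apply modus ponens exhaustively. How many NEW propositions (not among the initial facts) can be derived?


Initial facts: {B, C}
Apply modus ponens to closure:
  C and C->D  =>  D
Final known: {B, C, D}
New propositions: {D}
Count = 1

1


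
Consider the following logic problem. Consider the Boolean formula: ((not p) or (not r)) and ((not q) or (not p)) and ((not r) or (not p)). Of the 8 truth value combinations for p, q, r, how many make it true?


Evaluate all 8 assignments for p, q, r:
p=0, q=0, r=0: 1
p=0, q=0, r=1: 1
p=0, q=1, r=0: 1
p=0, q=1, r=1: 1
p=1, q=0, r=0: 1
p=1, q=0, r=1: 0
p=1, q=1, r=0: 0
p=1, q=1, r=1: 0
Satisfying count = 5

5


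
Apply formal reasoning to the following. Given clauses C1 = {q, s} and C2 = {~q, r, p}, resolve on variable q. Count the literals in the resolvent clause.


Remove q from C1 and ~q from C2.
C1 remainder: {s}
C2 remainder: {r, p}
Union (resolvent): {p, r, s}
Resolvent has 3 literal(s).

3


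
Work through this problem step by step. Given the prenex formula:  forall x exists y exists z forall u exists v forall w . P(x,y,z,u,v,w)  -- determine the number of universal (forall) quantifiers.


Quantifier prefix: forall x exists y exists z forall u exists v forall w
Mark each quantifier type:
  U E E U E U
Universal count = 3, Existential count = 3
Asked for universal (forall) quantifiers: 3

3
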